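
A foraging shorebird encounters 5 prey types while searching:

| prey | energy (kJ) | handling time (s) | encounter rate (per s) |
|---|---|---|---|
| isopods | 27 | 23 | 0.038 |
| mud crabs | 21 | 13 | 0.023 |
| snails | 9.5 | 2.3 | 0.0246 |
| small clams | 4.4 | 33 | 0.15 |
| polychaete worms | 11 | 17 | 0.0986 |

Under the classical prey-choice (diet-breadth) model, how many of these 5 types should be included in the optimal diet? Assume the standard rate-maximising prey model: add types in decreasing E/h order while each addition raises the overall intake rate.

Rank by E/h (kJ/s): snails 4.13, mud crabs 1.62, isopods 1.17, polychaete worms 0.647, small clams 0.133. Include each in turn until the next type's E/h falls below the running intake rate.
Rate on top 1: 0.2212. mud crabs: 1.62 > 0.2212 → include.
Rate on top 2: 0.5287. isopods: 1.17 > 0.5287 → include.
Rate on top 3: 0.7816. polychaete worms: 0.647 < 0.7816 → exclude; stop.
Optimal diet: snails, mud crabs, isopods — 3 of 5 types.

3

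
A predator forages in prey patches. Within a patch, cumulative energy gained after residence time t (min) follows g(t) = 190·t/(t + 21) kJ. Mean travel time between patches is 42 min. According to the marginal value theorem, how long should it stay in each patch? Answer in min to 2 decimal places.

29.70 min

Optimal t* satisfies g'(t*) = g(t*)/(T + t*).
g'(t) = 190·21/(t + 21)². Setting 190·21/(t+21)² = 190t/[(t+21)(42+t)] gives 21(42+t) = t(t+21), so t² = 21×42 = 882.
t* = √882 = 29.7 min.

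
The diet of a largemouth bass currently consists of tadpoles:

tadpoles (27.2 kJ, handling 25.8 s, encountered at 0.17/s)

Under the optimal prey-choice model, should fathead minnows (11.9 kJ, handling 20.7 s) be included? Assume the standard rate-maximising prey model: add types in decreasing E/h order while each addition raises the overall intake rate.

On tadpoles alone, R = ΣλE/(1+Σλh) = 4.624/5.386 = 0.8585 kJ/s.
Profitability of fathead minnows: 11.9/20.7 = 0.5749 kJ/s.
0.5749 < 0.8585, so adding fathead minnows would lower the average — exclude it.

No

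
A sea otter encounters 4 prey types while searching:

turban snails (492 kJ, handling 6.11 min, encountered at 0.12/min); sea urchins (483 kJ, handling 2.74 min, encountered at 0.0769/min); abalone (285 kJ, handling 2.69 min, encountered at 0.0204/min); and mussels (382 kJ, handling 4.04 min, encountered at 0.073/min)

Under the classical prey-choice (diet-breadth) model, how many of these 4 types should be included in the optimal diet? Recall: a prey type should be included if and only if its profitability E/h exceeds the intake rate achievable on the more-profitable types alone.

Profitabilities (E/h, kJ/min): sea urchins 176, abalone 106, mussels 94.6, turban snails 80.5. Add prey in this order while the next type's profitability exceeds the intake rate on those already taken.
Rate on top 1: 30.68. abalone: 106 > 30.68 → include.
Rate on top 2: 33.94. mussels: 94.6 > 33.94 → include.
Rate on top 3: 45.4. turban snails: 80.5 > 45.4 → include.
Optimal diet: sea urchins, abalone, mussels, turban snails — 4 of 4 types.

4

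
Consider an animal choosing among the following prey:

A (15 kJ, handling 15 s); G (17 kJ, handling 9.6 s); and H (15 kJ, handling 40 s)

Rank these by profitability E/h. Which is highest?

G

Profitability E/h (kJ/s): A = 15/15 = 1, G = 17/9.6 = 1.77, H = 15/40 = 0.375.
Ranked: G > A > H.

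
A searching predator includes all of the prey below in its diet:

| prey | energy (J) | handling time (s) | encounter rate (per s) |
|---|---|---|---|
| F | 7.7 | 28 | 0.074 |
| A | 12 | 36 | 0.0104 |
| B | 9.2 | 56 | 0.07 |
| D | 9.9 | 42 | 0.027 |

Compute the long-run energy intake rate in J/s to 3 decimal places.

R = (0.074×7.7 + 0.0104×12 + 0.07×9.2 + 0.027×9.9) / (1 + 0.074×28 + 0.0104×36 + 0.07×56 + 0.027×42) = 1.606/8.5 = 0.1889 J/s.

0.189 J/s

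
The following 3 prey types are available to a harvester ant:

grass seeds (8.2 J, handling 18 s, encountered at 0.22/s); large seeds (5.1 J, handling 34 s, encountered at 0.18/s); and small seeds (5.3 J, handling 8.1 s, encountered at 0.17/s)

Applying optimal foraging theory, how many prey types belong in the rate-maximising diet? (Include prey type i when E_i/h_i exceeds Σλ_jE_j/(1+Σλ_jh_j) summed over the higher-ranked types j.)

2

E/h in descending order: small seeds 0.654, grass seeds 0.456, large seeds 0.15 J/s. The optimal diet is the largest prefix of this list for which every included type satisfies E_i/h_i > R on the types above it.
Rate on top 1: 0.379. grass seeds: 0.456 > 0.379 → include.
Rate on top 2: 0.4269. large seeds: 0.15 < 0.4269 → exclude; stop.
Optimal diet: small seeds, grass seeds — 2 of 3 types.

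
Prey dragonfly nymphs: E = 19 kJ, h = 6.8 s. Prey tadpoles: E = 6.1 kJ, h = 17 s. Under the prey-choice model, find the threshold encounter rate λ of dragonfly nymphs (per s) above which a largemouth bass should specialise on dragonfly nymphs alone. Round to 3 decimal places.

0.022 per s

The zero-one rule: include tadpoles iff E₂/h₂ > λE₁/(1+λh₁). Equality gives the switch point.
λE₁h₂ = E₂ + λE₂h₁ ⇒ λ = E₂/(E₁h₂ − E₂h₁) = 6.1/(323 − 41.48) = 0.02167 per s.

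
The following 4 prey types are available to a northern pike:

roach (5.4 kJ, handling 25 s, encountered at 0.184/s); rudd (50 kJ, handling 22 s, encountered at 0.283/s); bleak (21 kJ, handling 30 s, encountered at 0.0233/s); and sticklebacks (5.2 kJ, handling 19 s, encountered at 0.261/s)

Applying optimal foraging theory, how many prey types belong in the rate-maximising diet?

Rank by E/h (kJ/s): rudd 2.27, bleak 0.7, sticklebacks 0.274, roach 0.216. Include each in turn until the next type's E/h falls below the running intake rate.
Rate on top 1: 1.958. bleak: 0.7 < 1.958 → exclude; stop.
Optimal diet: rudd — 1 of 4 types.

1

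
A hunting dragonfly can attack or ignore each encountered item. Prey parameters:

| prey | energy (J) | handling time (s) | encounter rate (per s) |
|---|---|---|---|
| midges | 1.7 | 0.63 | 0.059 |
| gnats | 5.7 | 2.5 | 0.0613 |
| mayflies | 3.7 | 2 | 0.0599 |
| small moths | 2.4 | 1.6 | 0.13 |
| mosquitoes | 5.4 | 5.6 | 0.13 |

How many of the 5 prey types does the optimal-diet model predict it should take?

5

E/h in descending order: midges 2.7, gnats 2.28, mayflies 1.85, small moths 1.5, mosquitoes 0.964 J/s. The optimal diet is the largest prefix of this list for which every included type satisfies E_i/h_i > R on the types above it.
Rate on top 1: 0.09671. gnats: 2.28 > 0.09671 → include.
Rate on top 2: 0.3778. mayflies: 1.85 > 0.3778 → include.
Rate on top 3: 0.5124. small moths: 1.5 > 0.5124 → include.
Rate on top 4: 0.6477. mosquitoes: 0.964 > 0.6477 → include.
Optimal diet: midges, gnats, mayflies, small moths, mosquitoes — 5 of 5 types.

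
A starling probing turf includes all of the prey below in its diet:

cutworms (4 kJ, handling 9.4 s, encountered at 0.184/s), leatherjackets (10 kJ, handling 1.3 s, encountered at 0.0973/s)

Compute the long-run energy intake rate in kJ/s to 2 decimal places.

0.60 kJ/s

R = Σλ_iE_i / (1 + Σλ_ih_i)
Numerator: 0.184×4 + 0.0973×10 = 1.709
Denominator: 1 + 0.184×9.4 + 0.0973×1.3 = 2.856
R = 1.709/2.856 = 0.5984 kJ/s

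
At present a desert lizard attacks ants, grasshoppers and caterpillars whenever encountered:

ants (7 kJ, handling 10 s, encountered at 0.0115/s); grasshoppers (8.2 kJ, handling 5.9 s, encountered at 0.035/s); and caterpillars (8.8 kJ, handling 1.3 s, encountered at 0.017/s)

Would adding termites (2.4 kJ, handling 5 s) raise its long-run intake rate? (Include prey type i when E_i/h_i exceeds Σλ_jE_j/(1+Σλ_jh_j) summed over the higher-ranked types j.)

Yes

On ants, grasshoppers and caterpillars alone, R = ΣλE/(1+Σλh) = 0.5171/1.344 = 0.3849 kJ/s.
Profitability of termites: 2.4/5 = 0.48 kJ/s.
Since 0.48 > R, including termites increases the long-run rate.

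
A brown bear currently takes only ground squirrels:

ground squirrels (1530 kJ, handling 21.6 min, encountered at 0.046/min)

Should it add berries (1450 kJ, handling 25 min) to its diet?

Yes

On ground squirrels alone, R = ΣλE/(1+Σλh) = 70.38/1.994 = 35.3 kJ/min.
berries: E/h = 1450/25 = 58 kJ/min.
Since 58 > R, including berries increases the long-run rate.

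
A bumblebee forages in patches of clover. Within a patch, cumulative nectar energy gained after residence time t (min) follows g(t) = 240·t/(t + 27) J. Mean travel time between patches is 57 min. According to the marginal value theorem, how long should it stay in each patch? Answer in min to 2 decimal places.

39.23 min

By the marginal value theorem, leave when the instantaneous gain rate g'(t) equals the habitat-wide average g(t)/(T + t).
g'(t) = 240·27/(t + 27)². Setting 240·27/(t+27)² = 240t/[(t+27)(57+t)] gives 27(57+t) = t(t+27), so t² = 27×57 = 1539.
t* = √1539 = 39.23 min.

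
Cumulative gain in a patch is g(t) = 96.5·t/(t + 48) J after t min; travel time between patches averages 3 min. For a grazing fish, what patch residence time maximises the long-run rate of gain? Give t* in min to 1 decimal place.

12.0 min

Maximise g(t)/(T+t): set derivative to zero → g'(t)(T+t) = g(t).
g'(t) = 96.5·48/(t + 48)². Setting 96.5·48/(t+48)² = 96.5t/[(t+48)(3+t)] gives 48(3+t) = t(t+48), so t² = 48×3 = 144.
t* = √144 = 12 min.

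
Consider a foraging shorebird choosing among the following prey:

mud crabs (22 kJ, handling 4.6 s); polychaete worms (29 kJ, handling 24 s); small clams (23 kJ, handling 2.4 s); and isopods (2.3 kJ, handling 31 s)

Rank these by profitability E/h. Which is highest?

In descending order of E/h:
small clams: 23/2.4 = 9.58 kJ/s
mud crabs: 22/4.6 = 4.78 kJ/s
polychaete worms: 29/24 = 1.21 kJ/s
isopods: 2.3/31 = 0.0742 kJ/s

small clams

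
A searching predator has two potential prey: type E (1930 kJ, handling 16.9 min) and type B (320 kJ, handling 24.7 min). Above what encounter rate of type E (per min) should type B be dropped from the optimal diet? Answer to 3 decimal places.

0.008 per min

At the threshold, the rate on type E alone equals the profitability of type B: λ·1930/(1 + λ·16.9) = 320/24.7 = 12.96.
Rearranging, λ(1930 − 12.96×16.9) = 12.96, so λ = 12.96/1711 = 0.007572 per min.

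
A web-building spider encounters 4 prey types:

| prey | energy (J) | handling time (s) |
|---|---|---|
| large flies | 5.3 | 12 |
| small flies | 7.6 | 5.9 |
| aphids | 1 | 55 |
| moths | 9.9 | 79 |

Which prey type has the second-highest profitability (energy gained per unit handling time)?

Profitability E/h (J/s): large flies = 5.3/12 = 0.442, small flies = 7.6/5.9 = 1.29, aphids = 1/55 = 0.0182, moths = 9.9/79 = 0.125.
Ranked: small flies > large flies > moths > aphids.

large flies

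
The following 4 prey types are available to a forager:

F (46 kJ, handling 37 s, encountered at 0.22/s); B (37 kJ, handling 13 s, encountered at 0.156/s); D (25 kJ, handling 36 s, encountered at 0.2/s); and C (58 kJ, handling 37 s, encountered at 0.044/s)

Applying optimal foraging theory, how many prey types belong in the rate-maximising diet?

1

Profitabilities (E/h, kJ/s): B 2.85, C 1.57, F 1.24, D 0.694. Add prey in this order while the next type's profitability exceeds the intake rate on those already taken.
Rate on top 1: 1.906. C: 1.57 < 1.906 → exclude; stop.
Optimal diet: B — 1 of 4 types.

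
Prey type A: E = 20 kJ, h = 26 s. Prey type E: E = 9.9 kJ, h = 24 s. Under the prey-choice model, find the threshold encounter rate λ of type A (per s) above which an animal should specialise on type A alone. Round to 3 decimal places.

Drop type E once their profitability E₂/h₂ falls below the rate achievable on type A alone: E₂/h₂ = λE₁/(1 + λh₁).
Solve for λ: λE₁h₂ = E₂(1 + λh₁) → λ(E₁h₂ − E₂h₁) = E₂ → λ = E₂/(E₁h₂ − E₂h₁).
λ = 9.9/(20×24 − 9.9×26) = 9.9/222.6 = 0.04447 per s.

0.044 per s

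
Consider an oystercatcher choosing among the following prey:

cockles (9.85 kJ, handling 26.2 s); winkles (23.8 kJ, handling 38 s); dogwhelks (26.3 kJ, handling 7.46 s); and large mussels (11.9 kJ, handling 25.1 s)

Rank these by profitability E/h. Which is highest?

Profitability E/h (kJ/s): cockles = 9.85/26.2 = 0.376, winkles = 23.8/38 = 0.626, dogwhelks = 26.3/7.46 = 3.53, large mussels = 11.9/25.1 = 0.474.
Ranked: dogwhelks > winkles > large mussels > cockles.

dogwhelks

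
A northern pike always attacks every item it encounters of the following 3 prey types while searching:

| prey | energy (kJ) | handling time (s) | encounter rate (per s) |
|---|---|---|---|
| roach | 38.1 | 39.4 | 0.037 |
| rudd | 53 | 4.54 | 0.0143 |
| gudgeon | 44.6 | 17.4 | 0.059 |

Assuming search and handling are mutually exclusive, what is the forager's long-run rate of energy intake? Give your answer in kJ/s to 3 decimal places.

1.352 kJ/s

Energy encountered per unit search time: 0.037×38.1 + 0.0143×53 + 0.059×44.6 = 4.799 kJ/s.
Handling time per unit search time: 0.037×39.4 + 0.0143×4.54 + 0.059×17.4 = 2.549.
Rate = 4.799/(1 + 2.549) = 1.352 kJ/s.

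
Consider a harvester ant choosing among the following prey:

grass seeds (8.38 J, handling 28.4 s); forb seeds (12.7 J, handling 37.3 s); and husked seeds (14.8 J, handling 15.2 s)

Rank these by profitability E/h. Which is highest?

Profitability E/h (J/s): grass seeds = 8.38/28.4 = 0.295, forb seeds = 12.7/37.3 = 0.34, husked seeds = 14.8/15.2 = 0.974.
Ranked: husked seeds > forb seeds > grass seeds.

husked seeds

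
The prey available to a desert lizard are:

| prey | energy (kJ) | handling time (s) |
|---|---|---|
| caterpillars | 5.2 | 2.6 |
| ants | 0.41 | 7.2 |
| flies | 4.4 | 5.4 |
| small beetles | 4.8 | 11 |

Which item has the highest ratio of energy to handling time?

Profitability E/h (kJ/s): caterpillars = 5.2/2.6 = 2, ants = 0.41/7.2 = 0.0569, flies = 4.4/5.4 = 0.815, small beetles = 4.8/11 = 0.436.
Ranked: caterpillars > flies > small beetles > ants.

caterpillars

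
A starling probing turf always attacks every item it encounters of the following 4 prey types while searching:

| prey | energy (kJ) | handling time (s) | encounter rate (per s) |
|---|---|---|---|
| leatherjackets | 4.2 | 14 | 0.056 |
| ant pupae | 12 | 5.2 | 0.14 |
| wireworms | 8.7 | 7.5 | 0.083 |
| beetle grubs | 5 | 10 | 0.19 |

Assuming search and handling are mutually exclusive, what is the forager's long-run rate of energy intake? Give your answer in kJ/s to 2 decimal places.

0.71 kJ/s

R = (0.056×4.2 + 0.14×12 + 0.083×8.7 + 0.19×5) / (1 + 0.056×14 + 0.14×5.2 + 0.083×7.5 + 0.19×10) = 3.587/5.035 = 0.7125 kJ/s.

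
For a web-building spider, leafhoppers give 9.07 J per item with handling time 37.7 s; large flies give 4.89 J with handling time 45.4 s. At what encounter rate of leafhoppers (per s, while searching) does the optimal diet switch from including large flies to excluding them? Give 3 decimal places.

The zero-one rule: include large flies iff E₂/h₂ > λE₁/(1+λh₁). Equality gives the switch point.
λE₁h₂ = E₂ + λE₂h₁ ⇒ λ = E₂/(E₁h₂ − E₂h₁) = 4.89/(411.8 − 184.4) = 0.0215 per s.

0.022 per s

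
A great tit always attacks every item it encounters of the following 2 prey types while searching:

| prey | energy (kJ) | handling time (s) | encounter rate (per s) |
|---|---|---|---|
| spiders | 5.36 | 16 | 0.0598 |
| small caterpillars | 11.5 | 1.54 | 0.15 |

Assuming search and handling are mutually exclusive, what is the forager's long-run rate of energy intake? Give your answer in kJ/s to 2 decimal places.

0.93 kJ/s

Energy encountered per unit search time: 0.0598×5.36 + 0.15×11.5 = 2.046 kJ/s.
Handling time per unit search time: 0.0598×16 + 0.15×1.54 = 1.188.
Rate = 2.046/(1 + 1.188) = 0.935 kJ/s.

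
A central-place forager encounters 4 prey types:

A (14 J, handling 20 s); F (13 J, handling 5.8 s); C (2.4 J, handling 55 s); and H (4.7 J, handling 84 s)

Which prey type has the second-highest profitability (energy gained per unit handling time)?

Profitability E/h (J/s): A = 14/20 = 0.7, F = 13/5.8 = 2.24, C = 2.4/55 = 0.0436, H = 4.7/84 = 0.056.
Ranked: F > A > H > C.

A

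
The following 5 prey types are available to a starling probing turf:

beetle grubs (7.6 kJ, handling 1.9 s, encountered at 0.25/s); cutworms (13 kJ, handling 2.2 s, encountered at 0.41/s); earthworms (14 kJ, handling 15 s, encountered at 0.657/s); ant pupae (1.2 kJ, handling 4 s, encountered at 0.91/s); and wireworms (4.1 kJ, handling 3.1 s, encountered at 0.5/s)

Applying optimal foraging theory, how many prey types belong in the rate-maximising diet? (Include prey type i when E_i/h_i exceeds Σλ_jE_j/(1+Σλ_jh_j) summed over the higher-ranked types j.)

2

Rank by E/h (kJ/s): cutworms 5.91, beetle grubs 4, wireworms 1.32, earthworms 0.933, ant pupae 0.3. Include each in turn until the next type's E/h falls below the running intake rate.
Rate on top 1: 2.802. beetle grubs: 4 > 2.802 → include.
Rate on top 2: 3.042. wireworms: 1.32 < 3.042 → exclude; stop.
Optimal diet: cutworms, beetle grubs — 2 of 5 types.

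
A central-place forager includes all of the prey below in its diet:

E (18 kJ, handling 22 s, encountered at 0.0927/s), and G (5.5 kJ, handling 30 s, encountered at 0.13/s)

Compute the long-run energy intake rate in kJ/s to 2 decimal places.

R = (0.0927×18 + 0.13×5.5) / (1 + 0.0927×22 + 0.13×30) = 2.384/6.939 = 0.3435 kJ/s.

0.34 kJ/s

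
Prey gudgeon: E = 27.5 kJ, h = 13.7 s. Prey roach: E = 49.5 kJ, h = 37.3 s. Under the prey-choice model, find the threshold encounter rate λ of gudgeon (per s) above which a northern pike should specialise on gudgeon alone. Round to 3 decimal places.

0.142 per s

Drop roach once their profitability E₂/h₂ falls below the rate achievable on gudgeon alone: E₂/h₂ = λE₁/(1 + λh₁).
Solve for λ: λE₁h₂ = E₂(1 + λh₁) → λ(E₁h₂ − E₂h₁) = E₂ → λ = E₂/(E₁h₂ − E₂h₁).
λ = 49.5/(27.5×37.3 − 49.5×13.7) = 49.5/347.6 = 0.1424 per s.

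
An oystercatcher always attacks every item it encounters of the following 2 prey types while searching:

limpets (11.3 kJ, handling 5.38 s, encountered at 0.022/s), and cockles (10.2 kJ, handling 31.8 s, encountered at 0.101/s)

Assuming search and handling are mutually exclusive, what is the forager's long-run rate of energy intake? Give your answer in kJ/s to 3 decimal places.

R = (0.022×11.3 + 0.101×10.2) / (1 + 0.022×5.38 + 0.101×31.8) = 1.279/4.33 = 0.2953 kJ/s.

0.295 kJ/s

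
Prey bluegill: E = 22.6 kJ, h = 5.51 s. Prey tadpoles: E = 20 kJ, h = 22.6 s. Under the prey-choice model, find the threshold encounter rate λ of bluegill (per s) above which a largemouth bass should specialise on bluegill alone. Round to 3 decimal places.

Drop tadpoles once their profitability E₂/h₂ falls below the rate achievable on bluegill alone: E₂/h₂ = λE₁/(1 + λh₁).
Solve for λ: λE₁h₂ = E₂(1 + λh₁) → λ(E₁h₂ − E₂h₁) = E₂ → λ = E₂/(E₁h₂ − E₂h₁).
λ = 20/(22.6×22.6 − 20×5.51) = 20/400.6 = 0.04993 per s.

0.050 per s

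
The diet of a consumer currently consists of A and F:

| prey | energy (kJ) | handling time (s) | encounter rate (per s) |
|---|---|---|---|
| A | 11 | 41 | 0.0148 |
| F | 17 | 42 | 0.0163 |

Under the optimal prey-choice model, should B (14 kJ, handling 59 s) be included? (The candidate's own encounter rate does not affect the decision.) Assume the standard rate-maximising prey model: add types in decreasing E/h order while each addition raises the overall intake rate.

Current rate: (0.0148×11 + 0.0163×17)/(1 + 0.0148×41 + 0.0163×42) = 0.192 kJ/s.
B: E/h = 14/59 = 0.2373 kJ/s.
Since 0.2373 > R, including B increases the long-run rate.

Yes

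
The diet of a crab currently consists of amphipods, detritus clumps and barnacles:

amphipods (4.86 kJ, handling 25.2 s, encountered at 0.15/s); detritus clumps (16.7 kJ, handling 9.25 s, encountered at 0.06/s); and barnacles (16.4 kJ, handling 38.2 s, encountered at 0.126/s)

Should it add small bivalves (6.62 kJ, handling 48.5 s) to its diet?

Intake rate on the current diet: R = (0.15×4.86 + 0.06×16.7 + 0.126×16.4) / (1 + 0.15×25.2 + 0.06×9.25 + 0.126×38.2) = 3.797/10.15 = 0.3742 kJ/s.
Profitability of small bivalves: 6.62/48.5 = 0.1365 kJ/s.
0.1365 < 0.3742, so adding small bivalves would lower the average — exclude it.

No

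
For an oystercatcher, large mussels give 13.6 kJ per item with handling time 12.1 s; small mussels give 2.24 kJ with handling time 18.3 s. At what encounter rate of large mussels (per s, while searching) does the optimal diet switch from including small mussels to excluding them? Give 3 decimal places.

The zero-one rule: include small mussels iff E₂/h₂ > λE₁/(1+λh₁). Equality gives the switch point.
λE₁h₂ = E₂ + λE₂h₁ ⇒ λ = E₂/(E₁h₂ − E₂h₁) = 2.24/(248.9 − 27.1) = 0.0101 per s.

0.010 per s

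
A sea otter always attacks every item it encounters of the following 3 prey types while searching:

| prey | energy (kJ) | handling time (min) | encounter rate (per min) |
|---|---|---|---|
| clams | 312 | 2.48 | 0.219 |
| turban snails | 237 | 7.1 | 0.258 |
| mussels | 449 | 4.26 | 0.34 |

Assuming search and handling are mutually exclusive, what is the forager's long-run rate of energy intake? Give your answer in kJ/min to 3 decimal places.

58.494 kJ/min

Energy encountered per unit search time: 0.219×312 + 0.258×237 + 0.34×449 = 282.1 kJ/min.
Handling time per unit search time: 0.219×2.48 + 0.258×7.1 + 0.34×4.26 = 3.823.
Rate = 282.1/(1 + 3.823) = 58.49 kJ/min.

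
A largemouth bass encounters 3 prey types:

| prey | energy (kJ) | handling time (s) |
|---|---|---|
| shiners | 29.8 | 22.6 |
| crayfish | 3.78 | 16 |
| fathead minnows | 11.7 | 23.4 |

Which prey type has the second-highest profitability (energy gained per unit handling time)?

fathead minnows

Profitability E/h (kJ/s): shiners = 29.8/22.6 = 1.32, crayfish = 3.78/16 = 0.236, fathead minnows = 11.7/23.4 = 0.5.
Ranked: shiners > fathead minnows > crayfish.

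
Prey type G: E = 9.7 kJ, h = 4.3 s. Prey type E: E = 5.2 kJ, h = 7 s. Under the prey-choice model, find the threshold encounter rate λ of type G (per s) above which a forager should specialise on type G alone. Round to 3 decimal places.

0.114 per s

The zero-one rule: include type E iff E₂/h₂ > λE₁/(1+λh₁). Equality gives the switch point.
λE₁h₂ = E₂ + λE₂h₁ ⇒ λ = E₂/(E₁h₂ − E₂h₁) = 5.2/(67.9 − 22.36) = 0.1142 per s.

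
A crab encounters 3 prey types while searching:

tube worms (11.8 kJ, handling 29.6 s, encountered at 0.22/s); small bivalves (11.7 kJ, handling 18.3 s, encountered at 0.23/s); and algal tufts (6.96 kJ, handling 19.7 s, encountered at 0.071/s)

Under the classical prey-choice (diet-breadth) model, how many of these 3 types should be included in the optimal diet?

1

Rank by E/h (kJ/s): small bivalves 0.639, tube worms 0.399, algal tufts 0.353. Include each in turn until the next type's E/h falls below the running intake rate.
Rate on top 1: 0.5166. tube worms: 0.399 < 0.5166 → exclude; stop.
Optimal diet: small bivalves — 1 of 3 types.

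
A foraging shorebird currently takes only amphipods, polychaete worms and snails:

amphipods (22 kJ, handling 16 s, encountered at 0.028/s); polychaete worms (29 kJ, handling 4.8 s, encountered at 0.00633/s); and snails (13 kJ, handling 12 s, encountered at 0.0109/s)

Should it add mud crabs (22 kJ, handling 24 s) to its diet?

Yes

Intake rate on the current diet: R = (0.028×22 + 0.00633×29 + 0.0109×13) / (1 + 0.028×16 + 0.00633×4.8 + 0.0109×12) = 0.9413/1.609 = 0.5849 kJ/s.
mud crabs: E/h = 22/24 = 0.9167 kJ/s.
0.9167 > 0.5849, so adding mud crabs raises the average — include it.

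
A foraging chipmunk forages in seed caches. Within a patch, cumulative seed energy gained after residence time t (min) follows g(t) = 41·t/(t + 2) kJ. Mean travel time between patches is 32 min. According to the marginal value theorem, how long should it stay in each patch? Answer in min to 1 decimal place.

By the marginal value theorem, leave when the instantaneous gain rate g'(t) equals the habitat-wide average g(t)/(T + t).
g'(t) = 41·2/(t + 2)². Setting 41·2/(t+2)² = 41t/[(t+2)(32+t)] gives 2(32+t) = t(t+2), so t² = 2×32 = 64.
t* = √64 = 8 min.

8.0 min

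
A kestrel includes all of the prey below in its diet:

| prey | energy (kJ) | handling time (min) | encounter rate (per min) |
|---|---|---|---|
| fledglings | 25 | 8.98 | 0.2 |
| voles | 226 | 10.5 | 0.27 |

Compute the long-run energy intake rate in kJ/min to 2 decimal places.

R = (0.2×25 + 0.27×226) / (1 + 0.2×8.98 + 0.27×10.5) = 66.02/5.631 = 11.72 kJ/min.

11.72 kJ/min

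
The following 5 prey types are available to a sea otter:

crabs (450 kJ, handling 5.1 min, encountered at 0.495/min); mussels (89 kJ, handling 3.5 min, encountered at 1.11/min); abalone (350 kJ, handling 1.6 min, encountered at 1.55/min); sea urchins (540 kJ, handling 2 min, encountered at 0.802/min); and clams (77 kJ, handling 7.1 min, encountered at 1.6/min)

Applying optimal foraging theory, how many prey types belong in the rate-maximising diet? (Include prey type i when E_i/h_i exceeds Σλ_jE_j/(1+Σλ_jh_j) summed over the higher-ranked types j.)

2

Rank by E/h (kJ/min): sea urchins 270, abalone 219, crabs 88.2, mussels 25.4, clams 10.8. Include each in turn until the next type's E/h falls below the running intake rate.
Rate on top 1: 166.3. abalone: 219 > 166.3 → include.
Rate on top 2: 191.9. crabs: 88.2 < 191.9 → exclude; stop.
Optimal diet: sea urchins, abalone — 2 of 5 types.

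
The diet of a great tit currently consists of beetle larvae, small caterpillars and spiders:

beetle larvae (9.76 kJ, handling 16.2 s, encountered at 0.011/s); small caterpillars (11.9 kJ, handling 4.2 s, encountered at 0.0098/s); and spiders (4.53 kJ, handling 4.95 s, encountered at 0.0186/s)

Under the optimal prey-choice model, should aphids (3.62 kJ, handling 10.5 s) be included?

Yes

Intake rate on the current diet: R = (0.011×9.76 + 0.0098×11.9 + 0.0186×4.53) / (1 + 0.011×16.2 + 0.0098×4.2 + 0.0186×4.95) = 0.3082/1.311 = 0.235 kJ/s.
Profitability of aphids: 3.62/10.5 = 0.3448 kJ/s.
0.3448 > 0.235, so adding aphids raises the average — include it.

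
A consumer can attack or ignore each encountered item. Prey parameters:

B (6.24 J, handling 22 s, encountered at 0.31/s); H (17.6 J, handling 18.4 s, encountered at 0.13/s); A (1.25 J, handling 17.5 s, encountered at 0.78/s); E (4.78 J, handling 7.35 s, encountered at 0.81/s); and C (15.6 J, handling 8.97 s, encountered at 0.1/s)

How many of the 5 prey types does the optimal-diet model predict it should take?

Rank by E/h (J/s): C 1.74, H 0.957, E 0.65, B 0.284, A 0.0714. Include each in turn until the next type's E/h falls below the running intake rate.
Rate on top 1: 0.8224. H: 0.957 > 0.8224 → include.
Rate on top 2: 0.8972. E: 0.65 < 0.8972 → exclude; stop.
Optimal diet: C, H — 2 of 5 types.

2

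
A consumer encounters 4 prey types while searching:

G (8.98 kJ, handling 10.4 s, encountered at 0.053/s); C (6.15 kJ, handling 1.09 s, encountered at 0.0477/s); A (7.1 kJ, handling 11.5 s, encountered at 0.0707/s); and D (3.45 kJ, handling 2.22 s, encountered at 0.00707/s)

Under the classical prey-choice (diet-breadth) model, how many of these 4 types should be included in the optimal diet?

Rank by E/h (kJ/s): C 5.64, D 1.55, G 0.863, A 0.617. Include each in turn until the next type's E/h falls below the running intake rate.
Rate on top 1: 0.2789. D: 1.55 > 0.2789 → include.
Rate on top 2: 0.2976. G: 0.863 > 0.2976 → include.
Rate on top 3: 0.4903. A: 0.617 > 0.4903 → include.
Optimal diet: C, D, G, A — 4 of 4 types.

4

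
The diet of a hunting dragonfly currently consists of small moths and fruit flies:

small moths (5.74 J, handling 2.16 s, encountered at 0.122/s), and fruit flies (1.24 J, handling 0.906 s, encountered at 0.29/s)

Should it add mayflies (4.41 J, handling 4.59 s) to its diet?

On small moths and fruit flies alone, R = ΣλE/(1+Σλh) = 1.06/1.526 = 0.6944 J/s.
mayflies: E/h = 4.41/4.59 = 0.9608 J/s.
0.9608 > 0.6944, so adding mayflies raises the average — include it.

Yes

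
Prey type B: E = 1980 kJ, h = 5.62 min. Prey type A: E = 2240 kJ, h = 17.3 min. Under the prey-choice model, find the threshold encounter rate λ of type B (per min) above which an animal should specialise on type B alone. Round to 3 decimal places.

0.103 per min

Drop type A once their profitability E₂/h₂ falls below the rate achievable on type B alone: E₂/h₂ = λE₁/(1 + λh₁).
Solve for λ: λE₁h₂ = E₂(1 + λh₁) → λ(E₁h₂ − E₂h₁) = E₂ → λ = E₂/(E₁h₂ − E₂h₁).
λ = 2240/(1980×17.3 − 2240×5.62) = 2240/2.167e+04 = 0.1034 per min.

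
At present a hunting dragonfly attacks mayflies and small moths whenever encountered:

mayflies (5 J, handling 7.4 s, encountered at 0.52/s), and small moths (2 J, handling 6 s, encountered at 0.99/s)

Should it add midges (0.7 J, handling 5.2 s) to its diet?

Intake rate on the current diet: R = (0.52×5 + 0.99×2) / (1 + 0.52×7.4 + 0.99×6) = 4.58/10.79 = 0.4245 J/s.
midges: E/h = 0.7/5.2 = 0.1346 J/s.
Since 0.1346 < R, time spent handling midges is better spent searching.

No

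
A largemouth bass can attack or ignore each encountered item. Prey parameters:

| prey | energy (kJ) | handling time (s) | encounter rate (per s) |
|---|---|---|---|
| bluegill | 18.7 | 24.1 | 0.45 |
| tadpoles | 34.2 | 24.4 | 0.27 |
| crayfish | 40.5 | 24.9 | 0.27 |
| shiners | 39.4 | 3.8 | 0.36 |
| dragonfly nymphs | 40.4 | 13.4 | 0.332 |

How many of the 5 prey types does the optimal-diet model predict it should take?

1

Profitabilities (E/h, kJ/s): shiners 10.4, dragonfly nymphs 3.01, crayfish 1.63, tadpoles 1.4, bluegill 0.776. Add prey in this order while the next type's profitability exceeds the intake rate on those already taken.
Rate on top 1: 5.99. dragonfly nymphs: 3.01 < 5.99 → exclude; stop.
Optimal diet: shiners — 1 of 5 types.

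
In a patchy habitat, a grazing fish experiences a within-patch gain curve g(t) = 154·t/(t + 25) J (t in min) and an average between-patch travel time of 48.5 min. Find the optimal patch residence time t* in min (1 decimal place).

By the marginal value theorem, leave when the instantaneous gain rate g'(t) equals the habitat-wide average g(t)/(T + t).
g'(t) = 154·25/(t + 25)². Setting 154·25/(t+25)² = 154t/[(t+25)(48.5+t)] gives 25(48.5+t) = t(t+25), so t² = 25×48.5 = 1212.
t* = √1212 = 34.82 min.

34.8 min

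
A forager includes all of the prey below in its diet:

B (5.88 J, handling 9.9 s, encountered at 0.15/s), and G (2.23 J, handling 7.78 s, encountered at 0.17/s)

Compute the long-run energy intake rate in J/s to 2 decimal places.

0.33 J/s

R = (0.15×5.88 + 0.17×2.23) / (1 + 0.15×9.9 + 0.17×7.78) = 1.261/3.808 = 0.3312 J/s.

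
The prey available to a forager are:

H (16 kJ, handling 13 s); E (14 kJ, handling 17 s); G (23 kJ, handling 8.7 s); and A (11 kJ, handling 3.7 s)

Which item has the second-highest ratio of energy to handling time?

Profitability E/h (kJ/s): H = 16/13 = 1.23, E = 14/17 = 0.824, G = 23/8.7 = 2.64, A = 11/3.7 = 2.97.
Ranked: A > G > H > E.

G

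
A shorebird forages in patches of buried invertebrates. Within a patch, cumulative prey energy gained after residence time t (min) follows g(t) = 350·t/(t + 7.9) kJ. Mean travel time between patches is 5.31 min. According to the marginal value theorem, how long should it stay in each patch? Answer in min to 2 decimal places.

By the marginal value theorem, leave when the instantaneous gain rate g'(t) equals the habitat-wide average g(t)/(T + t).
g'(t) = 350·7.9/(t + 7.9)². Setting 350·7.9/(t+7.9)² = 350t/[(t+7.9)(5.31+t)] gives 7.9(5.31+t) = t(t+7.9), so t² = 7.9×5.31 = 41.95.
t* = √41.95 = 6.477 min.

6.48 min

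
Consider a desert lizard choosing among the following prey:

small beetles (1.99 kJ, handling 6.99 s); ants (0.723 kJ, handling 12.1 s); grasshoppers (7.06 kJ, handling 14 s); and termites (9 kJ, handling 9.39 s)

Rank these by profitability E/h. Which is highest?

Profitability E/h (kJ/s): small beetles = 1.99/6.99 = 0.285, ants = 0.723/12.1 = 0.0598, grasshoppers = 7.06/14 = 0.504, termites = 9/9.39 = 0.958.
Ranked: termites > grasshoppers > small beetles > ants.

termites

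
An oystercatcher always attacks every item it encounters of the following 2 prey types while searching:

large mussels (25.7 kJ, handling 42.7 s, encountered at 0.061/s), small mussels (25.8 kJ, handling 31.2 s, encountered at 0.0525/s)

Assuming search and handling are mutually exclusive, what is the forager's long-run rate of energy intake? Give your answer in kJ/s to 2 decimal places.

0.56 kJ/s

R = (0.061×25.7 + 0.0525×25.8) / (1 + 0.061×42.7 + 0.0525×31.2) = 2.922/5.243 = 0.5574 kJ/s.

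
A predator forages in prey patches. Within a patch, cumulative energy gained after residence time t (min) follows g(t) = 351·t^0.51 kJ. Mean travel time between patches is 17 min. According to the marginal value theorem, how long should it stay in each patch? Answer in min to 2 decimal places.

17.69 min

Optimal t* satisfies g'(t*) = g(t*)/(T + t*).
g'(t) = 0.51·351·t^-0.49. Setting 0.51·351·t^-0.49 = 351·t^0.51/(17+t) gives 0.51(17+t) = t, so 0.49·t = 0.51×17.
t* = 0.51×17/0.49 = 17.69 min.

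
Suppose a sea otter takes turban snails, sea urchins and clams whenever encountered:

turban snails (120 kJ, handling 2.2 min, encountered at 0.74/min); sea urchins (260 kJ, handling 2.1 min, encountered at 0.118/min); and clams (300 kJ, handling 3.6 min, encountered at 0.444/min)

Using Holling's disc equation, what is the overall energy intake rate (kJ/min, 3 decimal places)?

56.475 kJ/min

R = (0.74×120 + 0.118×260 + 0.444×300) / (1 + 0.74×2.2 + 0.118×2.1 + 0.444×3.6) = 252.7/4.474 = 56.47 kJ/min.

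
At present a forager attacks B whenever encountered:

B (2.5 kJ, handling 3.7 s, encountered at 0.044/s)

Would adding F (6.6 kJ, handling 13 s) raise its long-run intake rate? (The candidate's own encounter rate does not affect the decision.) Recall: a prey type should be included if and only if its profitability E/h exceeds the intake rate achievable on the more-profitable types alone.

Intake rate on the current diet: R = (0.044×2.5) / (1 + 0.044×3.7) = 0.11/1.163 = 0.0946 kJ/s.
F: E/h = 6.6/13 = 0.5077 kJ/s.
0.5077 > 0.0946, so adding F raises the average — include it.

Yes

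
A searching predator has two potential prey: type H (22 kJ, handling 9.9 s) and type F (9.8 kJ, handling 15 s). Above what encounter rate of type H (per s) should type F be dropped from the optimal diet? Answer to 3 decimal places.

0.042 per s

The zero-one rule: include type F iff E₂/h₂ > λE₁/(1+λh₁). Equality gives the switch point.
λE₁h₂ = E₂ + λE₂h₁ ⇒ λ = E₂/(E₁h₂ − E₂h₁) = 9.8/(330 − 97.02) = 0.04206 per s.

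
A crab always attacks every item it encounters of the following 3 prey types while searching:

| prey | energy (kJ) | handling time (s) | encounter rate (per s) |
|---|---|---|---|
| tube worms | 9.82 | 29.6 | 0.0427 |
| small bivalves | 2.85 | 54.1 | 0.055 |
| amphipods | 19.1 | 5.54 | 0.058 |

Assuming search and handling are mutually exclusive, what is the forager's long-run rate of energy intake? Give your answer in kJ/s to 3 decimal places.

0.303 kJ/s

Energy encountered per unit search time: 0.0427×9.82 + 0.055×2.85 + 0.058×19.1 = 1.684 kJ/s.
Handling time per unit search time: 0.0427×29.6 + 0.055×54.1 + 0.058×5.54 = 4.561.
Rate = 1.684/(1 + 4.561) = 0.3028 kJ/s.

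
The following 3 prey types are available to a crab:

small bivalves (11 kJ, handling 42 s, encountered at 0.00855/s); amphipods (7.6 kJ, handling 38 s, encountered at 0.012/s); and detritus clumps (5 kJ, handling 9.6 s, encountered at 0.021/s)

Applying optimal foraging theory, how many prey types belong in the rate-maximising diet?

3

Profitabilities (E/h, kJ/s): detritus clumps 0.521, small bivalves 0.262, amphipods 0.2. Add prey in this order while the next type's profitability exceeds the intake rate on those already taken.
Rate on top 1: 0.08738. small bivalves: 0.262 > 0.08738 → include.
Rate on top 2: 0.1275. amphipods: 0.2 > 0.1275 → include.
Optimal diet: detritus clumps, small bivalves, amphipods — 3 of 3 types.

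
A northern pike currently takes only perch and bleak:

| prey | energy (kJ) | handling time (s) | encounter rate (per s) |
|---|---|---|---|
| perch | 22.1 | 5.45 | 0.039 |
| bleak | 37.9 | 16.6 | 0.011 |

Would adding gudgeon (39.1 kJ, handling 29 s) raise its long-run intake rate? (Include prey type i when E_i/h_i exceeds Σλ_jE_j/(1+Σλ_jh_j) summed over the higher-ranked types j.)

Current rate: (0.039×22.1 + 0.011×37.9)/(1 + 0.039×5.45 + 0.011×16.6) = 0.9166 kJ/s.
Profitability of gudgeon: 39.1/29 = 1.348 kJ/s.
1.348 > 0.9166, so adding gudgeon raises the average — include it.

Yes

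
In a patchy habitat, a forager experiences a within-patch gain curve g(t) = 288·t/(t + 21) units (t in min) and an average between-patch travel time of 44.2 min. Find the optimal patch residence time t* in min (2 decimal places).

Optimal t* satisfies g'(t*) = g(t*)/(T + t*).
g'(t) = 288·21/(t + 21)². Setting 288·21/(t+21)² = 288t/[(t+21)(44.2+t)] gives 21(44.2+t) = t(t+21), so t² = 21×44.2 = 928.2.
t* = √928.2 = 30.47 min.

30.47 min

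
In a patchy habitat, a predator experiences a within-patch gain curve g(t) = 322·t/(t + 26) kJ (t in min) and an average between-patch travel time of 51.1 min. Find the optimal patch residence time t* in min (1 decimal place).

Optimal t* satisfies g'(t*) = g(t*)/(T + t*).
g'(t) = 322·26/(t + 26)². Setting 322·26/(t+26)² = 322t/[(t+26)(51.1+t)] gives 26(51.1+t) = t(t+26), so t² = 26×51.1 = 1329.
t* = √1329 = 36.45 min.

36.4 min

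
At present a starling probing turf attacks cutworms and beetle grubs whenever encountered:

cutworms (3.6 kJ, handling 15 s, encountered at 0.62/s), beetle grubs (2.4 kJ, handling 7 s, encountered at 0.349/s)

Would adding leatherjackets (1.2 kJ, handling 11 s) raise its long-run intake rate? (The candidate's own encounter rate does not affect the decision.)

Intake rate on the current diet: R = (0.62×3.6 + 0.349×2.4) / (1 + 0.62×15 + 0.349×7) = 3.07/12.74 = 0.2409 kJ/s.
leatherjackets: E/h = 1.2/11 = 0.1091 kJ/s.
Since 0.1091 < R, time spent handling leatherjackets is better spent searching.

No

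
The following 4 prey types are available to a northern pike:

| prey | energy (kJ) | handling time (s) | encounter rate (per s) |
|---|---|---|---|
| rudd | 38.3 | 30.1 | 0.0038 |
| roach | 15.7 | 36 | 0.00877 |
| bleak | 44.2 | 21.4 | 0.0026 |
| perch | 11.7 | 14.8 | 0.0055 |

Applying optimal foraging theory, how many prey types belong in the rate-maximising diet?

4

E/h in descending order: bleak 2.07, rudd 1.27, perch 0.791, roach 0.436 kJ/s. The optimal diet is the largest prefix of this list for which every included type satisfies E_i/h_i > R on the types above it.
Rate on top 1: 0.1089. rudd: 1.27 > 0.1089 → include.
Rate on top 2: 0.2226. perch: 0.791 > 0.2226 → include.
Rate on top 3: 0.2596. roach: 0.436 > 0.2596 → include.
Optimal diet: bleak, rudd, perch, roach — 4 of 4 types.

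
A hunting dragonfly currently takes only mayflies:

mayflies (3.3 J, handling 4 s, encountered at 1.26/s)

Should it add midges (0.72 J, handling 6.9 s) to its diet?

Current rate: (1.26×3.3)/(1 + 1.26×4) = 0.6884 J/s.
Profitability of midges: 0.72/6.9 = 0.1043 J/s.
0.1043 < 0.6884, so adding midges would lower the average — exclude it.

No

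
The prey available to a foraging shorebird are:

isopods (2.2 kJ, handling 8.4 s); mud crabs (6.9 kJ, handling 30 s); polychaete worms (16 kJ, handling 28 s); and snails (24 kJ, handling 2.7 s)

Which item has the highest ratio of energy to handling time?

In descending order of E/h:
snails: 24/2.7 = 8.89 kJ/s
polychaete worms: 16/28 = 0.571 kJ/s
isopods: 2.2/8.4 = 0.262 kJ/s
mud crabs: 6.9/30 = 0.23 kJ/s

snails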